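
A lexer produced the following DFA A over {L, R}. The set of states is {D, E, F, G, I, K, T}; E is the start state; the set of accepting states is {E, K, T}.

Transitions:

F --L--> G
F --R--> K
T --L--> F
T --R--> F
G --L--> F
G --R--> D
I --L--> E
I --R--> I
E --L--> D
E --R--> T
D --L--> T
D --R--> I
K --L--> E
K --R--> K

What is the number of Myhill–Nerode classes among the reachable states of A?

Every state is reachable, so we keep all 7.
P0 = {E,K,T} | {D,F,G,I}.
Split {E,K,T} by δ(·,L) → {E,T} and {K}.
On input R, block {E,T} splits into {T} and {E}.
Refine {D,F,G,I} on symbol L: members go to different blocks, giving {F,G} and {D} and {I}.
Split {F,G} by δ(·,R) → {G} and {F}.
The partition is now stable with 7 blocks: {T} | {G} | {K} | {E} | {D} | {I} | {F}.

7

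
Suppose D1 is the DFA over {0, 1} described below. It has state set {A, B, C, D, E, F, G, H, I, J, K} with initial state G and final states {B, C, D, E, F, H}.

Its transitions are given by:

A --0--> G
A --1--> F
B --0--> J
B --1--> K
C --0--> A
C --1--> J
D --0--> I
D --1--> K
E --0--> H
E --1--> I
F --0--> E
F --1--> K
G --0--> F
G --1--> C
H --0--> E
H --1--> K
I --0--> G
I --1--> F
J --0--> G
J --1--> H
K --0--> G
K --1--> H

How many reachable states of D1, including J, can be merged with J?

4

Reachable states from the start: {A,C,E,F,G,H,I,J,K}. Unreachable: {B,D} — drop them.
Start with accepting vs non-accepting: {C,E,F,H} | {A,G,I,J,K}.
Refine {C,E,F,H} on symbol 0: members go to different blocks, giving {E,F,H} and {C}.
Split {A,G,I,J,K} by δ(·,0) → {A,I,J,K} and {G}.
The partition is now stable with 4 blocks: {E,F,H} | {A,I,J,K} | {C} | {G}.
The equivalence class containing J is {A,I,J,K}, of size 4.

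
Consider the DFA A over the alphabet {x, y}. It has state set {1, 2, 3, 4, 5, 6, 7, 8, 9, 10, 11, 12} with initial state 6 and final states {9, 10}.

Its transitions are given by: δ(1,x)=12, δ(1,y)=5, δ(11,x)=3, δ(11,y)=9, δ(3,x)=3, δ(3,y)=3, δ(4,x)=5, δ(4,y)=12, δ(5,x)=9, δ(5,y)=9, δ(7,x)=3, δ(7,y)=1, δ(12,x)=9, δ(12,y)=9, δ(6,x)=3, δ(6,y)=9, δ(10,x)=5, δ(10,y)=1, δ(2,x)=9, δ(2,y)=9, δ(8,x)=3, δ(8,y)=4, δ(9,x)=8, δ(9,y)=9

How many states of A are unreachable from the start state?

5

BFS from 6 reaches {3, 4, 5, 6, 8, 9, 12}; the 5 state(s) 1, 2, 7, 10, 11 are never visited.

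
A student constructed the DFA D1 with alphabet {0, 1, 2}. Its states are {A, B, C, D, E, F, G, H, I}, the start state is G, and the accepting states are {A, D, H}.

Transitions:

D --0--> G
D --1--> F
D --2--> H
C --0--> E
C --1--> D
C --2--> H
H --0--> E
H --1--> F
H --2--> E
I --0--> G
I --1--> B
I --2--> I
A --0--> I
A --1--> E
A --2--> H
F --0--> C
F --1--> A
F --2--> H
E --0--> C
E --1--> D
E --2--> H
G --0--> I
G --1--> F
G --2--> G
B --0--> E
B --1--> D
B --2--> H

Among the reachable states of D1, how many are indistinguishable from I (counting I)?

2

Start with accepting vs non-accepting: {A,D,H} | {B,C,E,F,G,I}.
Split {A,D,H} by δ(·,2) → {A,D} and {H}.
Refine {B,C,E,F,G,I} on symbol 1: members go to different blocks, giving {B,C,E,F} and {G,I}.
No further refinement is possible. Final partition (4 blocks): {A,D} | {B,C,E,F} | {H} | {G,I}.
State I belongs to the block {G,I}, which has 2 states.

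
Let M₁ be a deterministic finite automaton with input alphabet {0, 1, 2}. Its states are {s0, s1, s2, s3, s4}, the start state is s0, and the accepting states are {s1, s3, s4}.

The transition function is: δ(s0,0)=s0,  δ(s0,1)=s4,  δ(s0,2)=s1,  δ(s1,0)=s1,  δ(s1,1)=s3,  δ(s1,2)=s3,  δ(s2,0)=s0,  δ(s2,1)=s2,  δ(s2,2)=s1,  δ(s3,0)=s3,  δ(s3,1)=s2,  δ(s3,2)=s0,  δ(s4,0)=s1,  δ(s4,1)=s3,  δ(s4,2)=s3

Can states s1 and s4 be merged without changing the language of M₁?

Every state is reachable, so we keep all 5.
P0 = {s1,s3,s4} | {s0,s2}.
Split {s1,s3,s4} by δ(·,1) → {s1,s4} and {s3}.
Refine {s0,s2} on symbol 1: members go to different blocks, giving {s0} and {s2}.
The partition is now stable with 4 blocks: {s1,s4} | {s0} | {s3} | {s2}.
s1 and s4 lie in the same block of the stable partition, so they are equivalent — no string distinguishes them.

Yes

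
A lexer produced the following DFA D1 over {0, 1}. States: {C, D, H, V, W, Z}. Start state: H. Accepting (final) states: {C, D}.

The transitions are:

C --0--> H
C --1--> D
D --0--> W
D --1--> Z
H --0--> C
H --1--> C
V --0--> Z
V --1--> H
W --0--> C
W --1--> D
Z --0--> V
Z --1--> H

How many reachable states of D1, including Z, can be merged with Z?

2

P0 = {C,D} | {H,V,W,Z}.
On input 1, block {C,D} splits into {C} and {D}.
On input 0, block {H,V,W,Z} splits into {H,W} and {V,Z}.
Refine {H,W} on symbol 1: members go to different blocks, giving {H} and {W}.
Stable partition: {C} | {H} | {D} | {V,Z} | {W} — 5 equivalence classes.
State Z belongs to the block {V,Z}, which has 2 states.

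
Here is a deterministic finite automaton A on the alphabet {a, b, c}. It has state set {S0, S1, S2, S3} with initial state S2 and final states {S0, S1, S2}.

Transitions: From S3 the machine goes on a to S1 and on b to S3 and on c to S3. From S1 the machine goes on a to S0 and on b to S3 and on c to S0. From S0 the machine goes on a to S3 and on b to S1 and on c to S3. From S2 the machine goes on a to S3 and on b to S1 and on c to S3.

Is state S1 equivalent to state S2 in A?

Start with accepting vs non-accepting: {S0,S1,S2} | {S3}.
Refine {S0,S1,S2} on symbol a: members go to different blocks, giving {S0,S2} and {S1}.
No further refinement is possible. Final partition (3 blocks): {S0,S2} | {S3} | {S1}.
S1 and S2 end up in different blocks, so they are distinguishable. For instance, the string 'a' is accepted from only S1.

No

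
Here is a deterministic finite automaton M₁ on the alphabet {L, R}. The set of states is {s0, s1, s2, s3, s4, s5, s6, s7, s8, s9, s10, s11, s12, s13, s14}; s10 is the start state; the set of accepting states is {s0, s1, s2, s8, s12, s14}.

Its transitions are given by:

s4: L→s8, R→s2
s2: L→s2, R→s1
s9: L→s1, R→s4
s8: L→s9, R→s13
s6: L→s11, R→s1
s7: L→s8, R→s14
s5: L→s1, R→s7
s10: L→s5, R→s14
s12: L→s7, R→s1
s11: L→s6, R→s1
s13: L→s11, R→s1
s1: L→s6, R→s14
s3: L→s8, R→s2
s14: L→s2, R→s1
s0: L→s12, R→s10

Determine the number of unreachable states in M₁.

Starting at s10 and following transitions, the reachable set is {s1, s2, s4, s5, s6, s7, s8, s9, s10, s11, s13, s14}. That leaves s0, s3, s12 unreachable — 3 in total.

3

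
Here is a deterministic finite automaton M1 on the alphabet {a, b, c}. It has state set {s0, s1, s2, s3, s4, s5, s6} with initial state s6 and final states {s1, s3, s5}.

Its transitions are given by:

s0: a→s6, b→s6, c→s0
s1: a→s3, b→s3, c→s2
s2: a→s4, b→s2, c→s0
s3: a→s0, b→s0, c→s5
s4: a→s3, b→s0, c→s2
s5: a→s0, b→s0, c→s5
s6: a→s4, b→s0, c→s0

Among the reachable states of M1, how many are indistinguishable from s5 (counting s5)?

2

First remove the unreachable states {s1}; 6 states remain.
Initial partition by acceptance: {s3,s5} | {s0,s2,s4,s6}.
Split {s0,s2,s4,s6} by δ(·,a) → {s0,s2,s6} and {s4}.
On input a, block {s0,s2,s6} splits into {s2,s6} and {s0}.
Split {s2,s6} by δ(·,b) → {s2} and {s6}.
No further refinement is possible. Final partition (5 blocks): {s3,s5} | {s2} | {s4} | {s0} | {s6}.
The equivalence class containing s5 is {s3,s5}, of size 2.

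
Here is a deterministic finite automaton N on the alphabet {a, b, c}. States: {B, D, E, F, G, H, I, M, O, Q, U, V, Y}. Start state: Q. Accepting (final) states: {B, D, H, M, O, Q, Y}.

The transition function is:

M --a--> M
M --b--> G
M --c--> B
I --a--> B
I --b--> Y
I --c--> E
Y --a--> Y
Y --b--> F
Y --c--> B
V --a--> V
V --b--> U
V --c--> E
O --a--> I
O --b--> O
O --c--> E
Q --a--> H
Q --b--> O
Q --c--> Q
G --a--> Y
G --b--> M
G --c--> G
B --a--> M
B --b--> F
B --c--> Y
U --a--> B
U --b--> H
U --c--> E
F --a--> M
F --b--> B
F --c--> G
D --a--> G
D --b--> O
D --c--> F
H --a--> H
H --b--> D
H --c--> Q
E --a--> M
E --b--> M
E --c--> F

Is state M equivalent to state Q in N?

Reachable states from the start: {B,D,E,F,G,H,I,M,O,Q,Y}. Unreachable: {U,V} — drop them.
P0 = {B,D,H,M,O,Q,Y} | {E,F,G,I}.
Refine {B,D,H,M,O,Q,Y} on symbol a: members go to different blocks, giving {B,H,M,Q,Y} and {D,O}.
Refine {B,H,M,Q,Y} on symbol b: members go to different blocks, giving {B,M,Y} and {H,Q}.
The partition is now stable with 4 blocks: {B,M,Y} | {E,F,G,I} | {D,O} | {H,Q}.
M and Q end up in different blocks, so they are distinguishable. For instance, the string 'b' is accepted from only Q.

No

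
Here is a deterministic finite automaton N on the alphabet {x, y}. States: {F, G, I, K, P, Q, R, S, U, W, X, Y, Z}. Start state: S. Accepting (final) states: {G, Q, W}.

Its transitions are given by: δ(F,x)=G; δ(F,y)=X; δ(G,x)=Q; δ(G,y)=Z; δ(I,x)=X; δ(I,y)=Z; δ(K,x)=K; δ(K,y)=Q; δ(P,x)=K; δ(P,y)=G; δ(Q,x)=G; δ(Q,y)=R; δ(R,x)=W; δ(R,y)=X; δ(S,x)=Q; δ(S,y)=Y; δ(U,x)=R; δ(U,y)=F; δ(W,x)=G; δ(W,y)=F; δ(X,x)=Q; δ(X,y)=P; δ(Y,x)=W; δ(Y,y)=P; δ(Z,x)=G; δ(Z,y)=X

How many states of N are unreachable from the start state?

Starting at S and following transitions, the reachable set is {F, G, K, P, Q, R, S, W, X, Y, Z}. That leaves I, U unreachable — 2 in total.

2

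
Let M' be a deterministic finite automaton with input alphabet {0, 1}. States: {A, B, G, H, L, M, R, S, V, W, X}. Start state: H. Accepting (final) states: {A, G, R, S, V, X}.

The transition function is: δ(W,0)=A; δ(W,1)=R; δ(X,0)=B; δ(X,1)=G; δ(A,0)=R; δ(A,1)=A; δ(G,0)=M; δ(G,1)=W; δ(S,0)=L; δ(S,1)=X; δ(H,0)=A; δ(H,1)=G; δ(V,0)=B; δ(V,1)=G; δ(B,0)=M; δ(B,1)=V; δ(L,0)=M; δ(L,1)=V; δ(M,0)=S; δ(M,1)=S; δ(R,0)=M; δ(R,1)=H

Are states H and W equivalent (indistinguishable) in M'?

Yes

P0 = {A,G,R,S,V,X} | {B,H,L,M,W}.
Split {A,G,R,S,V,X} by δ(·,0) → {G,R,S,V,X} and {A}.
Refine {G,R,S,V,X} on symbol 1: members go to different blocks, giving {S,V,X} and {G,R}.
Split {S,V,X} by δ(·,1) → {V,X} and {S}.
On input 0, block {B,H,L,M,W} splits into {H,W} and {B,L} and {M}.
The partition is now stable with 7 blocks: {V,X} | {H,W} | {A} | {G,R} | {S} | {B,L} | {M}.
H and W lie in the same block of the stable partition, so they are equivalent — no string distinguishes them.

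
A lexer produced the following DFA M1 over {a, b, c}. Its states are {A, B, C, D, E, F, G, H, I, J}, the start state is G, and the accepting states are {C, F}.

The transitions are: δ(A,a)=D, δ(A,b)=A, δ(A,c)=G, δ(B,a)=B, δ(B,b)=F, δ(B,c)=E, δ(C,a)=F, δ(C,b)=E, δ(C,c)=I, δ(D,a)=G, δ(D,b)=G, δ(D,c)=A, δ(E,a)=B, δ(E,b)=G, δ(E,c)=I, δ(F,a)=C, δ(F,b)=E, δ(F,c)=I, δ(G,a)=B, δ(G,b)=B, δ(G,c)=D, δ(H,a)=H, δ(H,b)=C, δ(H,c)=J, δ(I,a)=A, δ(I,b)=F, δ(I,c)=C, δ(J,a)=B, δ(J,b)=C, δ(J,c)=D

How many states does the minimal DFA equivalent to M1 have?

7

First remove the unreachable states {H,J}; 8 states remain.
Initial partition by acceptance: {C,F} | {A,B,D,E,G,I}.
Split {A,B,D,E,G,I} by δ(·,b) → {A,D,E,G} and {B,I}.
Refine {A,D,E,G} on symbol a: members go to different blocks, giving {A,D} and {E,G}.
On input a, block {A,D} splits into {A} and {D}.
Split {B,I} by δ(·,a) → {B} and {I}.
On input b, block {E,G} splits into {E} and {G}.
Stable partition: {C,F} | {A} | {B} | {E} | {D} | {I} | {G} — 7 equivalence classes.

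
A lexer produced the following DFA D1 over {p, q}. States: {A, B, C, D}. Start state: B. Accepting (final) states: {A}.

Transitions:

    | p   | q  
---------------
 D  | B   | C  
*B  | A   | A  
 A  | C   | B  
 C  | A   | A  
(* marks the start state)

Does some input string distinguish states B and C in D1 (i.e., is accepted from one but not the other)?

No

Reachable states from the start: {A,B,C}. Unreachable: {D} — drop them.
Start with accepting vs non-accepting: {A} | {B,C}.
The partition is now stable with 2 blocks: {A} | {B,C}.
B and C lie in the same block of the stable partition, so they are equivalent — no string distinguishes them.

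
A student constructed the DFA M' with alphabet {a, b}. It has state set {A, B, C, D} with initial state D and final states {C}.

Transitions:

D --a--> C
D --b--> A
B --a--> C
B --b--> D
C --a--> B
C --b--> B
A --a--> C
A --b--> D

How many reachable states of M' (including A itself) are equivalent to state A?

All states are reachable from the start state.
P0 = {C} | {A,B,D}.
Stable partition: {C} | {A,B,D} — 2 equivalence classes.
State A belongs to the block {A,B,D}, which has 3 states.

3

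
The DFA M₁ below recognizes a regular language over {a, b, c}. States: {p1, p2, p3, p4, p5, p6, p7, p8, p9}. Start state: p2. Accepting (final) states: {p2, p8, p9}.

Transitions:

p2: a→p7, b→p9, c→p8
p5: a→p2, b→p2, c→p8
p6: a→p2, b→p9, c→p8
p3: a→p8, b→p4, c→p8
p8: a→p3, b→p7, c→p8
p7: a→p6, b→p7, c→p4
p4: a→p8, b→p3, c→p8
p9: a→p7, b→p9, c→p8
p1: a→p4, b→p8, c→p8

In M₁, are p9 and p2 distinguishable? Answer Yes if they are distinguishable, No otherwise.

No

First remove the unreachable states {p1,p5}; 7 states remain.
Initial partition by acceptance: {p2,p8,p9} | {p3,p4,p6,p7}.
Split {p2,p8,p9} by δ(·,b) → {p2,p9} and {p8}.
Split {p3,p4,p6,p7} by δ(·,a) → {p3,p4} and {p6} and {p7}.
The partition is now stable with 5 blocks: {p2,p9} | {p3,p4} | {p8} | {p6} | {p7}.
p9 and p2 lie in the same block of the stable partition, so they are equivalent — no string distinguishes them.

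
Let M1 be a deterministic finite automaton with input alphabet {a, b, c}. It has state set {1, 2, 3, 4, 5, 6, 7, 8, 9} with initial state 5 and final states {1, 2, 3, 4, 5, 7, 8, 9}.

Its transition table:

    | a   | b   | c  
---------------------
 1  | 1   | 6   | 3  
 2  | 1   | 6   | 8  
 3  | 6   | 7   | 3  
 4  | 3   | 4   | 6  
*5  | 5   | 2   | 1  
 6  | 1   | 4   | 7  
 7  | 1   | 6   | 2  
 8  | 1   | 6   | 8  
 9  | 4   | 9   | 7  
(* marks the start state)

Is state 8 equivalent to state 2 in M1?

Yes

Reachable states from the start: {1,2,3,4,5,6,7,8}. Unreachable: {9} — drop them.
P0 = {1,2,3,4,5,7,8} | {6}.
Refine {1,2,3,4,5,7,8} on symbol a: members go to different blocks, giving {1,2,4,5,7,8} and {3}.
Refine {1,2,4,5,7,8} on symbol a: members go to different blocks, giving {1,2,5,7,8} and {4}.
On input b, block {1,2,5,7,8} splits into {1,2,7,8} and {5}.
Split {1,2,7,8} by δ(·,c) → {2,7,8} and {1}.
The partition is now stable with 6 blocks: {2,7,8} | {6} | {3} | {4} | {5} | {1}.
8 and 2 lie in the same block of the stable partition, so they are equivalent — no string distinguishes them.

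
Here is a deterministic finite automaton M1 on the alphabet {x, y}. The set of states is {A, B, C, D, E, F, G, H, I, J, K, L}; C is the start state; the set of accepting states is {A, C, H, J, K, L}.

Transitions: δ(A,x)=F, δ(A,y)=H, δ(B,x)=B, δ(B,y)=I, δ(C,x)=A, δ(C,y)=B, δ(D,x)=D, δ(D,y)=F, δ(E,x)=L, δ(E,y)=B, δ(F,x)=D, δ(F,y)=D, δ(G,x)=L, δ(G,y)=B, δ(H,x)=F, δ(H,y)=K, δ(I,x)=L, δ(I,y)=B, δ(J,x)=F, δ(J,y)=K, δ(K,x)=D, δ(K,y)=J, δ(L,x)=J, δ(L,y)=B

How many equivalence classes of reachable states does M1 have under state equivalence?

States {E,G} cannot be reached from the start state, so discard them.
P0 = {A,C,H,J,K,L} | {B,D,F,I}.
Refine {A,C,H,J,K,L} on symbol x: members go to different blocks, giving {A,H,J,K} and {C,L}.
Split {B,D,F,I} by δ(·,x) → {B,D,F} and {I}.
Refine {B,D,F} on symbol y: members go to different blocks, giving {D,F} and {B}.
No further refinement is possible. Final partition (5 blocks): {A,H,J,K} | {D,F} | {C,L} | {I} | {B}.

5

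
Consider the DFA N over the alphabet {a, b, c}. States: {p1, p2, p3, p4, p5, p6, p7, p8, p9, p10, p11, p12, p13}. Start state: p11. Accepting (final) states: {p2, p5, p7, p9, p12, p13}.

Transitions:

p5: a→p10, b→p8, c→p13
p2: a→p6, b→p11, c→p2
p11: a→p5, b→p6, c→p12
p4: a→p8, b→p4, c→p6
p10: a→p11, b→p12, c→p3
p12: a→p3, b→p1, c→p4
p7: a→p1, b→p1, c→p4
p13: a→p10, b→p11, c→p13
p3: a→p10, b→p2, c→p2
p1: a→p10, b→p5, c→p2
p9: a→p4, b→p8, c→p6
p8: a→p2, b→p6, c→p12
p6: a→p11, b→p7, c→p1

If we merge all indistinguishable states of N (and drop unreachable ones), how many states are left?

Reachable states from the start: {p1,p2,p3,p4,p5,p6,p7,p8,p10,p11,p12,p13}. Unreachable: {p9} — drop them.
Start with accepting vs non-accepting: {p2,p5,p7,p12,p13} | {p1,p3,p4,p6,p8,p10,p11}.
Refine {p2,p5,p7,p12,p13} on symbol c: members go to different blocks, giving {p2,p5,p13} and {p7,p12}.
Refine {p1,p3,p4,p6,p8,p10,p11} on symbol a: members go to different blocks, giving {p1,p3,p4,p6,p10} and {p8,p11}.
Refine {p1,p3,p4,p6,p10} on symbol a: members go to different blocks, giving {p4,p6,p10} and {p1,p3}.
Split {p4,p6,p10} by δ(·,b) → {p6,p10} and {p4}.
The partition is now stable with 6 blocks: {p2,p5,p13} | {p6,p10} | {p7,p12} | {p8,p11} | {p1,p3} | {p4}.

6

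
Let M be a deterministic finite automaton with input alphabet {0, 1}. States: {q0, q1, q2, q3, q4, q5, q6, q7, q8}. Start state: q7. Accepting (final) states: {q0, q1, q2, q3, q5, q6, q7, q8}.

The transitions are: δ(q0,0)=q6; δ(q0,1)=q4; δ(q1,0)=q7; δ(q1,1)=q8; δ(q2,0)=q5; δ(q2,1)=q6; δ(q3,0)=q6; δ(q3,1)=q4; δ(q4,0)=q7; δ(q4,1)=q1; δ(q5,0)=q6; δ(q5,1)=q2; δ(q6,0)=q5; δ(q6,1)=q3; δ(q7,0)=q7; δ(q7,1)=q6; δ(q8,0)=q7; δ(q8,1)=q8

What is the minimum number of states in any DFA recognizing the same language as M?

7

Reachable states from the start: {q1,q2,q3,q4,q5,q6,q7,q8}. Unreachable: {q0} — drop them.
P0 = {q1,q2,q3,q5,q6,q7,q8} | {q4}.
Refine {q1,q2,q3,q5,q6,q7,q8} on symbol 1: members go to different blocks, giving {q1,q2,q5,q6,q7,q8} and {q3}.
On input 1, block {q1,q2,q5,q6,q7,q8} splits into {q1,q2,q5,q7,q8} and {q6}.
On input 0, block {q1,q2,q5,q7,q8} splits into {q1,q2,q7,q8} and {q5}.
Refine {q1,q2,q7,q8} on symbol 0: members go to different blocks, giving {q1,q7,q8} and {q2}.
Refine {q1,q7,q8} on symbol 1: members go to different blocks, giving {q1,q8} and {q7}.
The partition is now stable with 7 blocks: {q1,q8} | {q4} | {q3} | {q6} | {q5} | {q2} | {q7}.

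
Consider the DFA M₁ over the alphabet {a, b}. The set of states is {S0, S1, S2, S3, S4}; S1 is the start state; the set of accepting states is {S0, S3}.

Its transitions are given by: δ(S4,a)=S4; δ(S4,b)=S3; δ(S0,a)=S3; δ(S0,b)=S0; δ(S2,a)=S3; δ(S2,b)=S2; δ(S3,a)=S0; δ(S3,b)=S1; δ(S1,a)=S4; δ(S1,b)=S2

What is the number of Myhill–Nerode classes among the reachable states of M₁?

Initial partition by acceptance: {S0,S3} | {S1,S2,S4}.
On input b, block {S0,S3} splits into {S0} and {S3}.
Refine {S1,S2,S4} on symbol a: members go to different blocks, giving {S1,S4} and {S2}.
Refine {S1,S4} on symbol b: members go to different blocks, giving {S1} and {S4}.
The partition is now stable with 5 blocks: {S0} | {S1} | {S3} | {S2} | {S4}.

5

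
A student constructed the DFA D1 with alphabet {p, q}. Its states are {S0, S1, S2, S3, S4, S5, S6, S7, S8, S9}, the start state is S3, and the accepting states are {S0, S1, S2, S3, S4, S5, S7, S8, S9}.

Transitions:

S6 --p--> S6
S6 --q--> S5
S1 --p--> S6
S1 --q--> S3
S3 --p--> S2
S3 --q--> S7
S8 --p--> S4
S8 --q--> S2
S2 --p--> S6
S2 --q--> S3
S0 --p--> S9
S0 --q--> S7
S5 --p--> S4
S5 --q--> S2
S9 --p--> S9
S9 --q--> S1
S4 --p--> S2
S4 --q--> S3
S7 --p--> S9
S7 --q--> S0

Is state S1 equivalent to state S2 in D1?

Yes

First remove the unreachable states {S8}; 9 states remain.
Initial partition by acceptance: {S0,S1,S2,S3,S4,S5,S7,S9} | {S6}.
On input p, block {S0,S1,S2,S3,S4,S5,S7,S9} splits into {S0,S3,S4,S5,S7,S9} and {S1,S2}.
Refine {S0,S3,S4,S5,S7,S9} on symbol p: members go to different blocks, giving {S0,S5,S7,S9} and {S3,S4}.
Split {S0,S5,S7,S9} by δ(·,p) → {S0,S7,S9} and {S5}.
Refine {S0,S7,S9} on symbol q: members go to different blocks, giving {S0,S7} and {S9}.
Refine {S3,S4} on symbol q: members go to different blocks, giving {S3} and {S4}.
The partition is now stable with 7 blocks: {S0,S7} | {S6} | {S1,S2} | {S3} | {S5} | {S9} | {S4}.
S1 and S2 lie in the same block of the stable partition, so they are equivalent — no string distinguishes them.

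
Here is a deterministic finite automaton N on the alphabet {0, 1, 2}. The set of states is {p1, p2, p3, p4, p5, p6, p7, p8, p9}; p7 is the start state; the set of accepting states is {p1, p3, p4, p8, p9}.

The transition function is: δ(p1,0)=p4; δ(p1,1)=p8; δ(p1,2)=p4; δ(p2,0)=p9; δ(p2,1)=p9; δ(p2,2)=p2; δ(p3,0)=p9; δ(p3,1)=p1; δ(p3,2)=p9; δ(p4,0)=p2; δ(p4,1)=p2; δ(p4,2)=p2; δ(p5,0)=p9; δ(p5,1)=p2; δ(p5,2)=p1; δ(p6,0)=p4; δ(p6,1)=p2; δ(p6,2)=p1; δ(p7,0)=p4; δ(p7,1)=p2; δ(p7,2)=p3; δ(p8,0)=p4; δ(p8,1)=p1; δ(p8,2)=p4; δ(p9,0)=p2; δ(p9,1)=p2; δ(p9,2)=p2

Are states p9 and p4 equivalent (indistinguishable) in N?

Yes

Reachable states from the start: {p1,p2,p3,p4,p7,p8,p9}. Unreachable: {p5,p6} — drop them.
Initial partition by acceptance: {p1,p3,p4,p8,p9} | {p2,p7}.
Refine {p1,p3,p4,p8,p9} on symbol 0: members go to different blocks, giving {p1,p3,p8} and {p4,p9}.
Refine {p2,p7} on symbol 1: members go to different blocks, giving {p2} and {p7}.
Stable partition: {p1,p3,p8} | {p2} | {p4,p9} | {p7} — 4 equivalence classes.
p9 and p4 lie in the same block of the stable partition, so they are equivalent — no string distinguishes them.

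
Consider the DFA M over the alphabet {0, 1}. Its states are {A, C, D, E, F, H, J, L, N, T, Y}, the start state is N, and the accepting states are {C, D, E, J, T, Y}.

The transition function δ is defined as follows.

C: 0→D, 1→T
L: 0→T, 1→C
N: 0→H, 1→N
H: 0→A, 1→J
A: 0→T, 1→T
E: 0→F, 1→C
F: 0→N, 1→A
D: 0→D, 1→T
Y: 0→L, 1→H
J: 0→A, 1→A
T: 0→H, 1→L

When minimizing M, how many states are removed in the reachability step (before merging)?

No path from N leads to E, F, Y; the other 8 states are all reachable.

3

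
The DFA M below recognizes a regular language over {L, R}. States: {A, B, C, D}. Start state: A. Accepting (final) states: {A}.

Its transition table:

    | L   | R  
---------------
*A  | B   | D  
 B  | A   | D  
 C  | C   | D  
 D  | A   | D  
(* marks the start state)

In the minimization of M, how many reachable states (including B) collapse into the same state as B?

States {C} cannot be reached from the start state, so discard them.
Start with accepting vs non-accepting: {A} | {B,D}.
The partition is now stable with 2 blocks: {A} | {B,D}.
State B belongs to the block {B,D}, which has 2 states.

2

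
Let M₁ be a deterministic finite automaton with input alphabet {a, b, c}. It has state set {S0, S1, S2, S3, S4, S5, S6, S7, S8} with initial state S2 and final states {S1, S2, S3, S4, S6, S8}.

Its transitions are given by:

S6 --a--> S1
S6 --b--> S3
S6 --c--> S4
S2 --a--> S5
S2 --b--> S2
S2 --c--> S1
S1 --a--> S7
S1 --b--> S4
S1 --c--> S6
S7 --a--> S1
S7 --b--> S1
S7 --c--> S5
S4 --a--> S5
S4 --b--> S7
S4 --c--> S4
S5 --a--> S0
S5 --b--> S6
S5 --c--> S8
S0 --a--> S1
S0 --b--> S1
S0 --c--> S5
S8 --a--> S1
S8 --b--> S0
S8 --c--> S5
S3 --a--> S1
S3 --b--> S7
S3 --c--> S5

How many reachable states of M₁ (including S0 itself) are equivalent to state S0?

All states are reachable from the start state.
Start with accepting vs non-accepting: {S1,S2,S3,S4,S6,S8} | {S0,S5,S7}.
Split {S1,S2,S3,S4,S6,S8} by δ(·,a) → {S1,S2,S4} and {S3,S6,S8}.
Split {S1,S2,S4} by δ(·,b) → {S1,S2} and {S4}.
Split {S1,S2} by δ(·,b) → {S1} and {S2}.
Refine {S0,S5,S7} on symbol a: members go to different blocks, giving {S0,S7} and {S5}.
Refine {S3,S6,S8} on symbol b: members go to different blocks, giving {S3,S8} and {S6}.
No further refinement is possible. Final partition (7 blocks): {S1} | {S0,S7} | {S3,S8} | {S4} | {S2} | {S5} | {S6}.
State S0 belongs to the block {S0,S7}, which has 2 states.

2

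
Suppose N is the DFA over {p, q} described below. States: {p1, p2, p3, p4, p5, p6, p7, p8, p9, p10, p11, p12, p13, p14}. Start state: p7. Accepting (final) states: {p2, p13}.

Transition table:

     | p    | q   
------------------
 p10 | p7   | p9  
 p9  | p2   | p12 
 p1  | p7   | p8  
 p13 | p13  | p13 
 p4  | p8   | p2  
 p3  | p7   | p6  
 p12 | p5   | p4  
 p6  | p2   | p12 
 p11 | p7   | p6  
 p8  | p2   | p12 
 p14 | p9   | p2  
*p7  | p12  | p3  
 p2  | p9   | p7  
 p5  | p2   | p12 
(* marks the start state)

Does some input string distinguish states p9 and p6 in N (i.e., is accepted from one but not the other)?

No

Reachable states from the start: {p2,p3,p4,p5,p6,p7,p8,p9,p12}. Unreachable: {p1,p10,p11,p13,p14} — drop them.
Initial partition by acceptance: {p2} | {p3,p4,p5,p6,p7,p8,p9,p12}.
Refine {p3,p4,p5,p6,p7,p8,p9,p12} on symbol p: members go to different blocks, giving {p3,p4,p7,p12} and {p5,p6,p8,p9}.
Refine {p3,p4,p7,p12} on symbol p: members go to different blocks, giving {p3,p7} and {p4,p12}.
Split {p3,p7} by δ(·,p) → {p3} and {p7}.
On input q, block {p4,p12} splits into {p4} and {p12}.
Stable partition: {p2} | {p3} | {p5,p6,p8,p9} | {p4} | {p7} | {p12} — 6 equivalence classes.
p9 and p6 lie in the same block of the stable partition, so they are equivalent — no string distinguishes them.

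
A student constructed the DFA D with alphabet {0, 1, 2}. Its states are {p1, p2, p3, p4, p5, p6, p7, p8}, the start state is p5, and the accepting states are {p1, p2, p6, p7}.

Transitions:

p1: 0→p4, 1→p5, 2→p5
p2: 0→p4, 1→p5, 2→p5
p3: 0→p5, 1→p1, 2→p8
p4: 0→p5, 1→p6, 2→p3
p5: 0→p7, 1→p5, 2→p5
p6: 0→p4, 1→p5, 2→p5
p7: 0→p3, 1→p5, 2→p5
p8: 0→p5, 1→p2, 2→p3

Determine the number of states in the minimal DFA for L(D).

Initial partition by acceptance: {p1,p2,p6,p7} | {p3,p4,p5,p8}.
On input 0, block {p3,p4,p5,p8} splits into {p3,p4,p8} and {p5}.
No further refinement is possible. Final partition (3 blocks): {p1,p2,p6,p7} | {p3,p4,p8} | {p5}.

3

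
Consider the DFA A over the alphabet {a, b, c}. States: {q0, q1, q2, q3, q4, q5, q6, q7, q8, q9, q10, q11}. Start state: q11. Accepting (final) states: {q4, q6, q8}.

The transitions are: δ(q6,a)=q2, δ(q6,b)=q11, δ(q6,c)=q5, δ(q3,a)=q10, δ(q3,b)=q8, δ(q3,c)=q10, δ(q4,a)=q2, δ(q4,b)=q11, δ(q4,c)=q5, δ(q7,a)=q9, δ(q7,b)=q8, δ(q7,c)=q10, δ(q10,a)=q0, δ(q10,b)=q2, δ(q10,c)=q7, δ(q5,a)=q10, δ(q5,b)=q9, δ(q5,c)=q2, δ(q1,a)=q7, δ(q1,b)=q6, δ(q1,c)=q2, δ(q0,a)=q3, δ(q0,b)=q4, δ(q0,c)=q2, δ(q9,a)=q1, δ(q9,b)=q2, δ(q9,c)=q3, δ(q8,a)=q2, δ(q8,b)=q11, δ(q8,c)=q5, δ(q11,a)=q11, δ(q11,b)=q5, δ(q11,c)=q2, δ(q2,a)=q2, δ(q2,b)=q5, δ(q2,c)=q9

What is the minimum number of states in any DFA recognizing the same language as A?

7

All states are reachable from the start state.
Initial partition by acceptance: {q4,q6,q8} | {q0,q1,q2,q3,q5,q7,q9,q10,q11}.
On input b, block {q0,q1,q2,q3,q5,q7,q9,q10,q11} splits into {q2,q5,q9,q10,q11} and {q0,q1,q3,q7}.
Split {q2,q5,q9,q10,q11} by δ(·,a) → {q2,q5,q11} and {q9,q10}.
Refine {q2,q5,q11} on symbol a: members go to different blocks, giving {q2,q11} and {q5}.
On input c, block {q2,q11} splits into {q2} and {q11}.
Split {q0,q1,q3,q7} by δ(·,a) → {q0,q1} and {q3,q7}.
Stable partition: {q4,q6,q8} | {q2} | {q0,q1} | {q9,q10} | {q5} | {q11} | {q3,q7} — 7 equivalence classes.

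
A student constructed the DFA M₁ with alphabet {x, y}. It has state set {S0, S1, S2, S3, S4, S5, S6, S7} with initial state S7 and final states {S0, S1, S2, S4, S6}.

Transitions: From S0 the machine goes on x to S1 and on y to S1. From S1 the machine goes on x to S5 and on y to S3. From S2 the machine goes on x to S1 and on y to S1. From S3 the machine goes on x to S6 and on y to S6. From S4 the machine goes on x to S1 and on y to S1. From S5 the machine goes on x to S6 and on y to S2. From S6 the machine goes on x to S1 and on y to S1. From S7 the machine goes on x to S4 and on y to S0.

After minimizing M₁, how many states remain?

P0 = {S0,S1,S2,S4,S6} | {S3,S5,S7}.
Split {S0,S1,S2,S4,S6} by δ(·,x) → {S0,S2,S4,S6} and {S1}.
The partition is now stable with 3 blocks: {S0,S2,S4,S6} | {S3,S5,S7} | {S1}.

3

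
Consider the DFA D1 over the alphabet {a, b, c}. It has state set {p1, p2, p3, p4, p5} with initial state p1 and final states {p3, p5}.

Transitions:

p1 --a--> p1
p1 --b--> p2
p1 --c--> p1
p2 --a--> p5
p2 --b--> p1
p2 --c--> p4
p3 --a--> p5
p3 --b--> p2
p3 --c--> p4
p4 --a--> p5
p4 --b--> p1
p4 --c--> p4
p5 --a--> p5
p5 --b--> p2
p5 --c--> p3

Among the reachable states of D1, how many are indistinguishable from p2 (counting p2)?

2

All states are reachable from the start state.
Initial partition by acceptance: {p3,p5} | {p1,p2,p4}.
Split {p3,p5} by δ(·,c) → {p3} and {p5}.
Split {p1,p2,p4} by δ(·,a) → {p2,p4} and {p1}.
Stable partition: {p3} | {p2,p4} | {p5} | {p1} — 4 equivalence classes.
State p2 belongs to the block {p2,p4}, which has 2 states.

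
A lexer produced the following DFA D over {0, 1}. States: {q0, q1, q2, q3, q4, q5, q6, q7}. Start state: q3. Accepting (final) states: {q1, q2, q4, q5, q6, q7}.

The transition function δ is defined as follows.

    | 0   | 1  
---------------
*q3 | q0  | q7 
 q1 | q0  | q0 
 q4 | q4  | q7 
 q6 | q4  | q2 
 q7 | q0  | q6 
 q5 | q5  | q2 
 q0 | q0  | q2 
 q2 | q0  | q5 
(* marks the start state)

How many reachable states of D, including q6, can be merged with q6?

3

Reachable states from the start: {q0,q2,q3,q4,q5,q6,q7}. Unreachable: {q1} — drop them.
Start with accepting vs non-accepting: {q2,q4,q5,q6,q7} | {q0,q3}.
On input 0, block {q2,q4,q5,q6,q7} splits into {q4,q5,q6} and {q2,q7}.
The partition is now stable with 3 blocks: {q4,q5,q6} | {q0,q3} | {q2,q7}.
State q6 belongs to the block {q4,q5,q6}, which has 3 states.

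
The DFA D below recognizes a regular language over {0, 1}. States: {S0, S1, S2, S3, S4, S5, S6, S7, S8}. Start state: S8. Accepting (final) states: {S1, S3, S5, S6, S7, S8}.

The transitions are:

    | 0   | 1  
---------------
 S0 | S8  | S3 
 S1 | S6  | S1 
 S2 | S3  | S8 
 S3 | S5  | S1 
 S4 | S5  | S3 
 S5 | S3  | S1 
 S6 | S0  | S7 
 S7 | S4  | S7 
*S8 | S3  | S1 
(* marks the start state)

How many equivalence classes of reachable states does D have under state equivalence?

4

Reachable states from the start: {S0,S1,S3,S4,S5,S6,S7,S8}. Unreachable: {S2} — drop them.
Initial partition by acceptance: {S1,S3,S5,S6,S7,S8} | {S0,S4}.
Refine {S1,S3,S5,S6,S7,S8} on symbol 0: members go to different blocks, giving {S1,S3,S5,S8} and {S6,S7}.
Split {S1,S3,S5,S8} by δ(·,0) → {S3,S5,S8} and {S1}.
The partition is now stable with 4 blocks: {S3,S5,S8} | {S0,S4} | {S6,S7} | {S1}.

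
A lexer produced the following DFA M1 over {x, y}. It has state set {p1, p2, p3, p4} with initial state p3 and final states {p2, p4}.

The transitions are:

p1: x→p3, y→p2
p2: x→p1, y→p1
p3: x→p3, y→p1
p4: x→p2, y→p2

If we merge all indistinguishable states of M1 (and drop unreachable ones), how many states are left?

3

States {p4} cannot be reached from the start state, so discard them.
Initial partition by acceptance: {p2} | {p1,p3}.
On input y, block {p1,p3} splits into {p1} and {p3}.
No further refinement is possible. Final partition (3 blocks): {p2} | {p1} | {p3}.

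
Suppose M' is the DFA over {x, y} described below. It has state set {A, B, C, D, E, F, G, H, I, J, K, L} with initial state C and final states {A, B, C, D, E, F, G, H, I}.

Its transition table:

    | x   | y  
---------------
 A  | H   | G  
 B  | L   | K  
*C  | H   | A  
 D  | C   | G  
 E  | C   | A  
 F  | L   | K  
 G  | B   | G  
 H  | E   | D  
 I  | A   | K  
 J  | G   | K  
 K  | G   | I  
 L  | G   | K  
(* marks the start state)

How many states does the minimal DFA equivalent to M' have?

7

Reachable states from the start: {A,B,C,D,E,G,H,I,K,L}. Unreachable: {F,J} — drop them.
P0 = {A,B,C,D,E,G,H,I} | {K,L}.
Split {A,B,C,D,E,G,H,I} by δ(·,x) → {A,C,D,E,G,H,I} and {B}.
Refine {A,C,D,E,G,H,I} on symbol x: members go to different blocks, giving {A,C,D,E,H,I} and {G}.
Refine {A,C,D,E,H,I} on symbol y: members go to different blocks, giving {C,E,H} and {A,D} and {I}.
Refine {K,L} on symbol y: members go to different blocks, giving {K} and {L}.
No further refinement is possible. Final partition (7 blocks): {C,E,H} | {K} | {B} | {G} | {A,D} | {I} | {L}.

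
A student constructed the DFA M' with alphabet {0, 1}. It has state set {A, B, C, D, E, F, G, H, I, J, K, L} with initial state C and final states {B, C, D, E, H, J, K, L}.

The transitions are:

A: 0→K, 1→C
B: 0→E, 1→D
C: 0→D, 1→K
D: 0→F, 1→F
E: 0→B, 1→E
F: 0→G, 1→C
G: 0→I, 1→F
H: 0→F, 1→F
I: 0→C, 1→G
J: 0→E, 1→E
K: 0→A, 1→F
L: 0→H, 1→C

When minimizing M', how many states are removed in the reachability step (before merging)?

BFS from C reaches {A, C, D, F, G, I, K}; the 5 state(s) B, E, H, J, L are never visited.

5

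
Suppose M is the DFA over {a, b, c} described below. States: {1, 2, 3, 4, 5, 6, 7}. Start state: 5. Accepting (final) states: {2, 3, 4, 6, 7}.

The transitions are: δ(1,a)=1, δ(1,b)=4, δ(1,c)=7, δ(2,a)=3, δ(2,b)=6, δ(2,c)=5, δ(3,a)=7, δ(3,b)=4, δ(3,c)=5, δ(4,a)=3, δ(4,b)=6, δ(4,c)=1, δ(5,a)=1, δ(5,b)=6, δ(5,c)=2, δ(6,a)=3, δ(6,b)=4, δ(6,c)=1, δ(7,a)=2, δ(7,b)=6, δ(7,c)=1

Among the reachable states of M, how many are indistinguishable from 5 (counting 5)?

All states are reachable from the start state.
P0 = {2,3,4,6,7} | {1,5}.
The partition is now stable with 2 blocks: {2,3,4,6,7} | {1,5}.
The equivalence class containing 5 is {1,5}, of size 2.

2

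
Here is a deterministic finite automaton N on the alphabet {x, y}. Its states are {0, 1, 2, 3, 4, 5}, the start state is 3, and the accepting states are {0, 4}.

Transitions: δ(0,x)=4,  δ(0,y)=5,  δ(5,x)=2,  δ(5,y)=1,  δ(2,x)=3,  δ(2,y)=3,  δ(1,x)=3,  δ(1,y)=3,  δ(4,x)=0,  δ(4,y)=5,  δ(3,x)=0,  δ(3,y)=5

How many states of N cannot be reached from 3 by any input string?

Every one of the 6 states is reachable from 3.

0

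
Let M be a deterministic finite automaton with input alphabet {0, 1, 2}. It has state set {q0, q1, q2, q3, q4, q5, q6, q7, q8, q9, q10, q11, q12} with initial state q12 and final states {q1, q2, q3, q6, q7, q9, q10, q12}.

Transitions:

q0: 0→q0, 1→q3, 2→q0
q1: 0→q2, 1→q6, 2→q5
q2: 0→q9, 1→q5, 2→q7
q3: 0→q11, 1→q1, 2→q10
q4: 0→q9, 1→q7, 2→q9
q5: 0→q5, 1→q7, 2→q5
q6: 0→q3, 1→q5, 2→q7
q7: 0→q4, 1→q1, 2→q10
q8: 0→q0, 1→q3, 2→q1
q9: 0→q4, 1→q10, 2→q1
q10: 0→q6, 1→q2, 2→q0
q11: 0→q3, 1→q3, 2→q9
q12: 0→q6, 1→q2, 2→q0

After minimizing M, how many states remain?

Reachable states from the start: {q0,q1,q2,q3,q4,q5,q6,q7,q9,q10,q11,q12}. Unreachable: {q8} — drop them.
P0 = {q1,q2,q3,q6,q7,q9,q10,q12} | {q0,q4,q5,q11}.
Split {q1,q2,q3,q6,q7,q9,q10,q12} by δ(·,0) → {q1,q2,q6,q10,q12} and {q3,q7,q9}.
Refine {q1,q2,q6,q10,q12} on symbol 0: members go to different blocks, giving {q1,q10,q12} and {q2,q6}.
Refine {q0,q4,q5,q11} on symbol 0: members go to different blocks, giving {q0,q5} and {q4,q11}.
Stable partition: {q1,q10,q12} | {q0,q5} | {q3,q7,q9} | {q2,q6} | {q4,q11} — 5 equivalence classes.

5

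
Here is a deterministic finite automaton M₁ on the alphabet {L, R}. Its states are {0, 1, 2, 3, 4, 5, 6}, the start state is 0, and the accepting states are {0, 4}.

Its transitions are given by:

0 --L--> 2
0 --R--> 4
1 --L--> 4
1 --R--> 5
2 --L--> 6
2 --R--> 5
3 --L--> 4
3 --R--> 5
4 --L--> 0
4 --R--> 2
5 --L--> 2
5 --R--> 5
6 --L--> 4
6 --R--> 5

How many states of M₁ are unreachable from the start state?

2

BFS from 0 reaches {0, 2, 4, 5, 6}; the 2 state(s) 1, 3 are never visited.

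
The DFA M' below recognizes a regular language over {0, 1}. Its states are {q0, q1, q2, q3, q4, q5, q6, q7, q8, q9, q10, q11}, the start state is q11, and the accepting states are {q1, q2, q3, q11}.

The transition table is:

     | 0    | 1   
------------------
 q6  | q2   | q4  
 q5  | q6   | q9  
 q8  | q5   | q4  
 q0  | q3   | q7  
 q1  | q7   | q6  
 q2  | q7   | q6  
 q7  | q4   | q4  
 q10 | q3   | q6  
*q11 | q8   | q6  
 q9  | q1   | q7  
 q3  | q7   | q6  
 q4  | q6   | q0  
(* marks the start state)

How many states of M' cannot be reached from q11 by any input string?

1

BFS from q11 reaches {q0, q1, q2, q3, q4, q5, q6, q7, q8, q9, q11}; the 1 state(s) q10 are never visited.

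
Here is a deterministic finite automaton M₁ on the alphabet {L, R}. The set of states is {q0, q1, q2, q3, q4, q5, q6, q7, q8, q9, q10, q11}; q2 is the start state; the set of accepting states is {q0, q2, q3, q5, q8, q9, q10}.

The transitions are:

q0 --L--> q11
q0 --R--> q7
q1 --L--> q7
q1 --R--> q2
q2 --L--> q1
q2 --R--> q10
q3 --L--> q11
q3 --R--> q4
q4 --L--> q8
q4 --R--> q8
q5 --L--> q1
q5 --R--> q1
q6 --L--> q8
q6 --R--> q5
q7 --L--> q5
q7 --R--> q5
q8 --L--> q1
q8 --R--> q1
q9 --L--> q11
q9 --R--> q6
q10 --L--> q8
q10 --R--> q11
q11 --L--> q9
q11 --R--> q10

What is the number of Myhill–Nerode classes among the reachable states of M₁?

Reachable states from the start: {q1,q2,q5,q6,q7,q8,q9,q10,q11}. Unreachable: {q0,q3,q4} — drop them.
P0 = {q2,q5,q8,q9,q10} | {q1,q6,q7,q11}.
Refine {q2,q5,q8,q9,q10} on symbol L: members go to different blocks, giving {q2,q5,q8,q9} and {q10}.
Split {q2,q5,q8,q9} by δ(·,R) → {q5,q8,q9} and {q2}.
Refine {q1,q6,q7,q11} on symbol L: members go to different blocks, giving {q6,q7,q11} and {q1}.
Refine {q5,q8,q9} on symbol L: members go to different blocks, giving {q5,q8} and {q9}.
Refine {q6,q7,q11} on symbol L: members go to different blocks, giving {q6,q7} and {q11}.
No further refinement is possible. Final partition (7 blocks): {q5,q8} | {q6,q7} | {q10} | {q2} | {q1} | {q9} | {q11}.

7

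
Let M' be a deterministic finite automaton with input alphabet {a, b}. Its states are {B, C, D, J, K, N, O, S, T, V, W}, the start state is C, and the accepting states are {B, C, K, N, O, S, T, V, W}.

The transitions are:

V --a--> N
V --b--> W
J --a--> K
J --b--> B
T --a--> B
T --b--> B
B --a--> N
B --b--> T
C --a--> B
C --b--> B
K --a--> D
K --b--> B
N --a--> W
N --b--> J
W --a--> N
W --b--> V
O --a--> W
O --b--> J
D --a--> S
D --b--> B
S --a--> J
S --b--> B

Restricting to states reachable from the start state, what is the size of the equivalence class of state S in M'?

2

Reachable states from the start: {B,C,D,J,K,N,S,T,V,W}. Unreachable: {O} — drop them.
Start with accepting vs non-accepting: {B,C,K,N,S,T,V,W} | {D,J}.
Split {B,C,K,N,S,T,V,W} by δ(·,a) → {B,C,N,T,V,W} and {K,S}.
Refine {B,C,N,T,V,W} on symbol b: members go to different blocks, giving {B,C,T,V,W} and {N}.
Refine {B,C,T,V,W} on symbol a: members go to different blocks, giving {B,V,W} and {C,T}.
Refine {B,V,W} on symbol b: members go to different blocks, giving {V,W} and {B}.
No further refinement is possible. Final partition (6 blocks): {V,W} | {D,J} | {K,S} | {N} | {C,T} | {B}.
State S belongs to the block {K,S}, which has 2 states.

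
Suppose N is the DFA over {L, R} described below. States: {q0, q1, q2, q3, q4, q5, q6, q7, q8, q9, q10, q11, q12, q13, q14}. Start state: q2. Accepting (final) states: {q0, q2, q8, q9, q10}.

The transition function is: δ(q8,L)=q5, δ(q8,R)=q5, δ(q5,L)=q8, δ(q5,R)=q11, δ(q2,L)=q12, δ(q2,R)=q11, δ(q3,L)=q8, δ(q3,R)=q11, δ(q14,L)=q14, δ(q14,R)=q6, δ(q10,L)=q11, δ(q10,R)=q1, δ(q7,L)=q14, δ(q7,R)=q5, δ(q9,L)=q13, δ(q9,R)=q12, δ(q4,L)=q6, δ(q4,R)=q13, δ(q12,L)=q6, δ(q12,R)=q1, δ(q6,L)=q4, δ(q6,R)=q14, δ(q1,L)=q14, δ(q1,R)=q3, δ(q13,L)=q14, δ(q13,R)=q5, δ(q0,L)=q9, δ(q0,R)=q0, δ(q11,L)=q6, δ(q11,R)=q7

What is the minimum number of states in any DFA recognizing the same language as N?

7

First remove the unreachable states {q0,q9,q10}; 12 states remain.
Initial partition by acceptance: {q2,q8} | {q1,q3,q4,q5,q6,q7,q11,q12,q13,q14}.
Split {q1,q3,q4,q5,q6,q7,q11,q12,q13,q14} by δ(·,L) → {q1,q4,q6,q7,q11,q12,q13,q14} and {q3,q5}.
Split {q2,q8} by δ(·,L) → {q2} and {q8}.
Refine {q1,q4,q6,q7,q11,q12,q13,q14} on symbol R: members go to different blocks, giving {q4,q6,q11,q12,q14} and {q1,q7,q13}.
Split {q4,q6,q11,q12,q14} by δ(·,R) → {q4,q11,q12} and {q6,q14}.
On input L, block {q6,q14} splits into {q6} and {q14}.
Stable partition: {q2} | {q4,q11,q12} | {q3,q5} | {q8} | {q1,q7,q13} | {q6} | {q14} — 7 equivalence classes.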